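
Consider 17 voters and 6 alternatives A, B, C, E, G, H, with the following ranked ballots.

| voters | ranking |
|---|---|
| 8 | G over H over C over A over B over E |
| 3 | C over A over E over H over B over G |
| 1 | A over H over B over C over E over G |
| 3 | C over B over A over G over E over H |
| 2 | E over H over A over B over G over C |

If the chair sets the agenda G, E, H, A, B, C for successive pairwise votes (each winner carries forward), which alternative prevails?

Round 1: G vs E — 11–6, G advances.
Round 2: G vs H — 11–6, G advances.
Round 3: G vs A — 8–9, A advances.
Round 4: A vs B — 14–3, A advances.
Round 5: A vs C — 3–14, C advances.
C survives the agenda.

C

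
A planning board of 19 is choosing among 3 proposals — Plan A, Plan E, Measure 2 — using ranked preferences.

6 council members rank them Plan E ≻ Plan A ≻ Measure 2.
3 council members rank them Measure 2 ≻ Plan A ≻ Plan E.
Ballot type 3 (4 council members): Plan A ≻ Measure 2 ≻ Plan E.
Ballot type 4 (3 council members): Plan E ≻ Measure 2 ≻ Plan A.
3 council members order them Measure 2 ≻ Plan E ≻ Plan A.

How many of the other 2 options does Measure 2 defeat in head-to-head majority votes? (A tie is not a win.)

1

Measure 2 against each rival (19 council members):
Measure 2 vs Plan A: Measure 2 is ranked higher on 3+3+3 = 9 ballots, Plan A on 10. Plan A wins 10–9.
Measure 2 vs Plan E: 10 to 9, Measure 2.
Measure 2 beats Plan E; loses to Plan A — 1 pairwise win.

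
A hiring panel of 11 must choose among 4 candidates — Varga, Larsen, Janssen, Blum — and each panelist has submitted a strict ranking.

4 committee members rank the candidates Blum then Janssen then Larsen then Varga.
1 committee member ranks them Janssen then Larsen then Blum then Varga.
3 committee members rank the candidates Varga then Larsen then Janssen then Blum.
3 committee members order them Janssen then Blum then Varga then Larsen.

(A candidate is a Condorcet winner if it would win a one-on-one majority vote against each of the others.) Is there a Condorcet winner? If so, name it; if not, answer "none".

Janssen

Check each pair by majority over 11 ballots:
Varga–Larsen: Varga 6–5.
Varga vs Janssen: Janssen wins 8–3.
Varga–Blum: Blum 8–3.
Larsen vs Janssen: Janssen, 8–3.
Larsen vs Blum: Blum, 7–4.
Janssen vs Blum: Janssen wins 7–4.
Only Janssen has no losses; Janssen is the Condorcet winner.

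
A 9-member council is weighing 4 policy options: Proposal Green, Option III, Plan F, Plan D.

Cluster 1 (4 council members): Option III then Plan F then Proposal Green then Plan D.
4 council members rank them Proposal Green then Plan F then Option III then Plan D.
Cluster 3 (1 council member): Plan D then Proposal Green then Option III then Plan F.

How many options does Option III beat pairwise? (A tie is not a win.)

Option III against each rival (9 council members):
Option III vs Proposal Green: Proposal Green wins 5–4.
Option III vs Plan F: Option III, 5–4.
Option III vs Plan D: Option III wins 8–1.
Option III beats Plan F, Plan D; loses to Proposal Green — 2 pairwise wins.

2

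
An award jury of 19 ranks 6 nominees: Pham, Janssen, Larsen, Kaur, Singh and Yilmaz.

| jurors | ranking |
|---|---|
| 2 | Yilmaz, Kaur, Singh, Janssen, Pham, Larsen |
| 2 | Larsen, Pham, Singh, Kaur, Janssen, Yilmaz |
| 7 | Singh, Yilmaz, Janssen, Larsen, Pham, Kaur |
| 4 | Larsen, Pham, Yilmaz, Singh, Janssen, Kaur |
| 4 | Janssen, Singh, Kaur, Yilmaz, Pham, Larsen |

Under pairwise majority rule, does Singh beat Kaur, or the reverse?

Singh

Ballots ranking Singh above Kaur: 2 + 7 + 4 + 4 = 17.
Ballots ranking Kaur above Singh: 19 − 17 = 2.
Singh wins the head-to-head 17–2.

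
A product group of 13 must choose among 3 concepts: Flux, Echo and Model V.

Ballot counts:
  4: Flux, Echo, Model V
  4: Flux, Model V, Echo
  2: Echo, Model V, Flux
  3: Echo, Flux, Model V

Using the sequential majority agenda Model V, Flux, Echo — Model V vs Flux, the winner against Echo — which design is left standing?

Flux

Round 1: Model V vs Flux — 2–11, Flux advances.
Round 2: Flux vs Echo — 8–5, Flux advances.
The agenda winner is Flux.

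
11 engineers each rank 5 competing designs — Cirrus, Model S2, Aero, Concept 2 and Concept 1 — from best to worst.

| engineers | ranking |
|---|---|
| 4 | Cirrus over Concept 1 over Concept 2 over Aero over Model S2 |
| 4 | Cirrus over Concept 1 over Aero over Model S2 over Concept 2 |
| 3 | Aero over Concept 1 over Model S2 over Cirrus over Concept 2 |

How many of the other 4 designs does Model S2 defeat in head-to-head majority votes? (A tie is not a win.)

Model S2 against each rival (11 engineers):
Model S2 vs Cirrus: Cirrus wins 8–3.
Model S2–Aero: Aero 11–0.
Model S2 vs Concept 2: Model S2 wins 7–4.
Model S2 vs Concept 1: Concept 1 wins 11–0.
Model S2 beats Concept 2; loses to Cirrus, Aero, Concept 1 — 1 pairwise win.

1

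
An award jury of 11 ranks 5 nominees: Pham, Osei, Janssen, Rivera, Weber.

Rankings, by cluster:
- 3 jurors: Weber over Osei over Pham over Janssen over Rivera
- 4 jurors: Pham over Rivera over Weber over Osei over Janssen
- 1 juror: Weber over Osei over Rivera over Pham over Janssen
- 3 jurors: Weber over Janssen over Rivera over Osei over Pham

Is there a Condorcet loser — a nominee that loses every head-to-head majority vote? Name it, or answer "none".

Pairwise majorities:
Pham vs Osei: 4 to 7, Osei.
Pham vs Janssen: Pham wins 8–3.
Pham vs Rivera: Pham, 7–4.
Pham vs Weber: Weber, 7–4.
Osei vs Janssen: Osei, 8–3.
Osei vs Rivera: Rivera wins 7–4.
Osei vs Weber: Osei is ranked higher on 0 ballots, Weber on 11. Weber wins 11–0.
Janssen vs Rivera: Janssen wins 6–5.
Janssen vs Weber: Weber, 11–0.
Rivera vs Weber: Weber, 7–4.
No nominee is winless: Pham beats Janssen; Osei beats Pham; Janssen beats Rivera; Rivera beats Osei; Weber beats Pham. There is no Condorcet loser.

none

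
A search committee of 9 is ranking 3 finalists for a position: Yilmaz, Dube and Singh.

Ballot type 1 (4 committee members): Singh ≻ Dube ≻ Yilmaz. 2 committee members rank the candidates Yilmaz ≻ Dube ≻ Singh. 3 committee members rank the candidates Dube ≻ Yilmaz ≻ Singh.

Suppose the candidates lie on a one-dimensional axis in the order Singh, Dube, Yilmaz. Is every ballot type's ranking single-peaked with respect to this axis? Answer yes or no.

Axis positions: Singh=1, Dube=2, Yilmaz=3.
Ballot type 1 (peak Singh at position 1): ranking walks positions 1-2-3, expanding outward from the peak — single-peaked.
Ballot type 2 (peak Yilmaz at position 3): ranking walks positions 3-2-1, expanding outward from the peak — single-peaked.
Ballot type 3 (peak Dube at position 2): ranking walks positions 2-3-1, expanding outward from the peak — single-peaked.
Every ranking is single-peaked on this axis.

yes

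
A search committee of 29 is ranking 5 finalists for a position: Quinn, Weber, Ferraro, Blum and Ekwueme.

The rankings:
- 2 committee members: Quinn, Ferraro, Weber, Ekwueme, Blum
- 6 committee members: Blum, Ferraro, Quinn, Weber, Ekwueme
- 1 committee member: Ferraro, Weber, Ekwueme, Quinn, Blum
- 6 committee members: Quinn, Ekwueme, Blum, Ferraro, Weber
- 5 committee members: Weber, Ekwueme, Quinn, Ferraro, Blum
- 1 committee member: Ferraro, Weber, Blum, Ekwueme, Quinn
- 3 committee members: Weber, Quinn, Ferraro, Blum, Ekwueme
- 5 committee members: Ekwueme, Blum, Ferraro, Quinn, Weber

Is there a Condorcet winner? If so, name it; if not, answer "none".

Head-to-head results (29 committee members):
Quinn vs Weber: 19 to 10, Quinn.
Quinn vs Ferraro: 2+6+5+3 = 16 for Quinn, 13 for Ferraro — Quinn by 16–13.
Quinn vs Blum: Quinn wins 17–12.
Quinn vs Ekwueme: 2+6+6+3 = 17 for Quinn, 12 for Ekwueme — Quinn by 17–12.
Weber–Ferraro: Ferraro 21–8.
Weber vs Blum: 2+1+5+1+3 = 12 for Weber, 17 for Blum — Blum by 17–12.
Weber vs Ekwueme: Weber wins 18–11.
Ferraro–Blum: Blum 17–12.
Ferraro vs Ekwueme: Ekwueme wins 16–13.
Blum vs Ekwueme: Blum is ranked higher on 6+1+3 = 10 ballots, Ekwueme on 19. Ekwueme wins 19–10.
Quinn wins every pairwise contest, so Quinn is the Condorcet winner.

Quinn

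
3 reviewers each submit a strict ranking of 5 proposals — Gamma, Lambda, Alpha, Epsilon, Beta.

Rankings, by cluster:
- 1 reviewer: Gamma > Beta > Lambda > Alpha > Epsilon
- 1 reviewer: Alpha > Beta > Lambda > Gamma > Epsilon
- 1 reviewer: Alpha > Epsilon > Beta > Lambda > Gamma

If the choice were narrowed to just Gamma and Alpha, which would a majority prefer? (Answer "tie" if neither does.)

Alpha

Ballots ranking Gamma above Alpha: 1.
Ballots ranking Alpha above Gamma: 3 − 1 = 2.
Alpha wins the head-to-head 2–1.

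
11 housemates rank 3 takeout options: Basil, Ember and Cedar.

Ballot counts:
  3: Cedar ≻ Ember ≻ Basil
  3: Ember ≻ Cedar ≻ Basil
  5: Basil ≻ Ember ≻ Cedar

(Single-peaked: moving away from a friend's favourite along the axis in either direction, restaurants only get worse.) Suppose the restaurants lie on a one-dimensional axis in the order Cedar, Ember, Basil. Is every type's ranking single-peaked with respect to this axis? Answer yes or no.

yes

Axis positions: Cedar=1, Ember=2, Basil=3.
Type 1 (peak Cedar at position 1): ranking walks positions 1-2-3, expanding outward from the peak — single-peaked.
Type 2 (peak Ember at position 2): ranking walks positions 2-1-3, expanding outward from the peak — single-peaked.
Type 3 (peak Basil at position 3): ranking walks positions 3-2-1, expanding outward from the peak — single-peaked.
Every ranking is single-peaked on this axis.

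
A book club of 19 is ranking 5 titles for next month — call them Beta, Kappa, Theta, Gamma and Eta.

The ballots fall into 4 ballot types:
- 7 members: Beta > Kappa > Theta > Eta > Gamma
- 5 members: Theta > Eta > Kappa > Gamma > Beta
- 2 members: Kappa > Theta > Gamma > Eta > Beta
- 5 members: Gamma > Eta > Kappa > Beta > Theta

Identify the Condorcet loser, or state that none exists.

Pairwise majorities:
Beta vs Kappa: Kappa wins 12–7.
Beta vs Theta: 12 to 7, Beta.
Beta vs Gamma: Beta is ranked higher on 7 ballots, Gamma on 12. Gamma wins 12–7.
Beta vs Eta: Eta wins 12–7.
Kappa vs Theta: 14 to 5, Kappa.
Kappa vs Gamma: Kappa, 14–5.
Kappa vs Eta: Kappa preferred on 7+2 = 9 ballots; Eta wins 10–9.
Theta–Gamma: Theta 14–5.
Theta vs Eta: Theta, 14–5.
Gamma vs Eta: Gamma preferred on 2+5 = 7 ballots; Eta wins 12–7.
Each book has at least one pairwise win (Beta beats Theta; Kappa beats Beta; Theta beats Gamma; Gamma beats Beta; Eta beats Beta) — no Condorcet loser.

none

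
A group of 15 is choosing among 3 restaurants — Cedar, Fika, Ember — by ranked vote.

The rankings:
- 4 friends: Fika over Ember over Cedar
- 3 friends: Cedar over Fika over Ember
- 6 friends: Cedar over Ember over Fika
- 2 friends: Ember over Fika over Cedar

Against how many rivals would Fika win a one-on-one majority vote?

0

Fika against each rival (15 friends):
Fika vs Cedar: Fika is ranked higher on 4+2 = 6 ballots, Cedar on 9. Cedar wins 9–6.
Fika vs Ember: Ember, 8–7.
Fika beats no one; loses to Cedar, Ember — 0 pairwise wins.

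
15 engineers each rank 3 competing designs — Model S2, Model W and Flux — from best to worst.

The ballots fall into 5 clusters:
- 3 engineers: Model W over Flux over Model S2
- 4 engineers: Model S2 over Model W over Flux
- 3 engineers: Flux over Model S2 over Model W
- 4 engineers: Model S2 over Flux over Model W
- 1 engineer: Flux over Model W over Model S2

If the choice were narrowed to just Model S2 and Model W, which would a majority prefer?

Model S2

Ballots ranking Model S2 above Model W: 4 + 3 + 4 = 11.
Ballots ranking Model W above Model S2: 15 − 11 = 4.
Model S2 wins the head-to-head 11–4.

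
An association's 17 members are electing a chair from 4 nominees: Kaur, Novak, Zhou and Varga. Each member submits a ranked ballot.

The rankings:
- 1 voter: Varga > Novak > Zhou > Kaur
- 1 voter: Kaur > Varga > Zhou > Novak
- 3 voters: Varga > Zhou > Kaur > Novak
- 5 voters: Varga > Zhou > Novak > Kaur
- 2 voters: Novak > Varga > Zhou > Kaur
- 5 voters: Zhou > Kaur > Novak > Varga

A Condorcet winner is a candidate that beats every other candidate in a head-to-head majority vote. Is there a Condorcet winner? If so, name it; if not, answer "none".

Head-to-head results (17 voters):
Kaur vs Novak: Kaur preferred on 1+3+5 = 9 ballots; Kaur wins 9–8.
Kaur vs Zhou: Kaur is ranked higher on 1 ballot, Zhou on 16. Zhou wins 16–1.
Kaur vs Varga: 6 to 11, Varga.
Novak vs Zhou: 3 to 14, Zhou.
Novak vs Varga: Novak is ranked higher on 2+5 = 7 ballots, Varga on 10. Varga wins 10–7.
Zhou vs Varga: Zhou is ranked higher on 5 ballots, Varga on 12. Varga wins 12–5.
Only Varga has no losses; Varga is the Condorcet winner.

Varga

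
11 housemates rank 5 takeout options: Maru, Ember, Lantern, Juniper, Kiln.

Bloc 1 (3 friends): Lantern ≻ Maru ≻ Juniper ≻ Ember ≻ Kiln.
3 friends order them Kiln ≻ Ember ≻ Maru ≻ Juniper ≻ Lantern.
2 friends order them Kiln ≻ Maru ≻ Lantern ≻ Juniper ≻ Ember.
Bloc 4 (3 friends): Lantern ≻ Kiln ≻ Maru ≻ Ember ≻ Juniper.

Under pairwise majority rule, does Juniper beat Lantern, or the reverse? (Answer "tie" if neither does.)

Lantern

Ballots ranking Juniper above Lantern: 3.
Ballots ranking Lantern above Juniper: 11 − 3 = 8.
Lantern wins the head-to-head 8–3.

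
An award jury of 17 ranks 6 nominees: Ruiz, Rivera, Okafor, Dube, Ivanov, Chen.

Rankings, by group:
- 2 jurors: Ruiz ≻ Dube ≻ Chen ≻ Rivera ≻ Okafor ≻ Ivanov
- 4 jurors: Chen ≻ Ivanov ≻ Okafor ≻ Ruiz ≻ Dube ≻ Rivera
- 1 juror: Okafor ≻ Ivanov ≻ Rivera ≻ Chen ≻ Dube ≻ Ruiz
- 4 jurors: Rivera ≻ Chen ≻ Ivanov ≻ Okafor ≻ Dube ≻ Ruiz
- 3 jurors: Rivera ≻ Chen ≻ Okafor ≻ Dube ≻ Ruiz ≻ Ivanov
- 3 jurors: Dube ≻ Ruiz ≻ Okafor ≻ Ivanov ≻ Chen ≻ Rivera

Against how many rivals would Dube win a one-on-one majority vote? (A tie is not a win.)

Dube against each rival (17 jurors):
Dube vs Ruiz: Dube, 11–6.
Dube–Rivera: Dube 9–8.
Dube–Okafor: Okafor 12–5.
Dube vs Ivanov: Ivanov, 9–8.
Dube vs Chen: Chen wins 12–5.
Dube beats Ruiz, Rivera; loses to Okafor, Ivanov, Chen — 2 pairwise wins.

2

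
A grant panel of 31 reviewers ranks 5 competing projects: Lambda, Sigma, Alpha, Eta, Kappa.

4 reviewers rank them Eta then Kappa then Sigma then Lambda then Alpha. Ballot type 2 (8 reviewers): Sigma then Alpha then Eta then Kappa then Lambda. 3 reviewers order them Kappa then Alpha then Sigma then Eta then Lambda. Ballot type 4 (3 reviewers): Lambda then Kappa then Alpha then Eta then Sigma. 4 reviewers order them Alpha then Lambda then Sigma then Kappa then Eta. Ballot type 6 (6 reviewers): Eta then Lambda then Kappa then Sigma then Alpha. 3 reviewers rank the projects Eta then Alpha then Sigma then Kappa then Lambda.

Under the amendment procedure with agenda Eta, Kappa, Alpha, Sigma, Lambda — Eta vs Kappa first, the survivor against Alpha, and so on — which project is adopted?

Round 1: Eta vs Kappa — 21–10, Eta advances.
Round 2: Eta vs Alpha — 13–18, Alpha advances.
Round 3: Alpha vs Sigma — 13–18, Sigma advances.
Round 4: Sigma vs Lambda — 18–13, Sigma advances.
The agenda winner is Sigma.

Sigma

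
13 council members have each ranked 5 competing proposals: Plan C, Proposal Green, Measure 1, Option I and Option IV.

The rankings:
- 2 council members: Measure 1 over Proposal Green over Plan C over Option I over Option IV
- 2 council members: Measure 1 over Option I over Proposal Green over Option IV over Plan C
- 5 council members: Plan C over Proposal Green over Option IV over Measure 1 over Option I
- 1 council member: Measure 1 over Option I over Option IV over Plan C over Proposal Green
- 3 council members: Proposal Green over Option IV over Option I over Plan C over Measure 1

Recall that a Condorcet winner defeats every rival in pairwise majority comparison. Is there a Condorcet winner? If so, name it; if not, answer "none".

Proposal Green

Check each pair by majority over 13 ballots:
Plan C vs Proposal Green: 6 to 7, Proposal Green.
Plan C vs Measure 1: Plan C is ranked higher on 5+3 = 8 ballots, Measure 1 on 5. Plan C wins 8–5.
Plan C vs Option I: 2+5 = 7 for Plan C, 6 for Option I — Plan C by 7–6.
Plan C vs Option IV: Plan C preferred on 2+5 = 7 ballots; Plan C wins 7–6.
Proposal Green vs Measure 1: 8 to 5, Proposal Green.
Proposal Green vs Option I: Proposal Green is ranked higher on 2+5+3 = 10 ballots, Option I on 3. Proposal Green wins 10–3.
Proposal Green vs Option IV: 12 to 1, Proposal Green.
Measure 1 vs Option I: 10 to 3, Measure 1.
Measure 1 vs Option IV: Measure 1 is ranked higher on 2+2+1 = 5 ballots, Option IV on 8. Option IV wins 8–5.
Option I vs Option IV: Option I preferred on 2+2+1 = 5 ballots; Option IV wins 8–5.
Only Proposal Green has no losses; Proposal Green is the Condorcet winner.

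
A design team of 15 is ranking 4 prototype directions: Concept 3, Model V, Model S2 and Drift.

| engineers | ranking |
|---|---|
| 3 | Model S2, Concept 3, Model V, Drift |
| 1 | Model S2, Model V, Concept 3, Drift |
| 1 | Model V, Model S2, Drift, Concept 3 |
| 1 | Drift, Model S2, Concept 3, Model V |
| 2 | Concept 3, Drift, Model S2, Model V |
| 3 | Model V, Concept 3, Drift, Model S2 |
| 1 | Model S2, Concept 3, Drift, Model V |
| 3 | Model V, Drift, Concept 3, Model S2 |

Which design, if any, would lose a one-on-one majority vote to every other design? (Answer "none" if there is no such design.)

none

Pairwise majorities:
Concept 3 vs Model V: Concept 3 is ranked higher on 3+1+2+1 = 7 ballots, Model V on 8. Model V wins 8–7.
Concept 3 vs Model S2: 2+3+3 = 8 for Concept 3, 7 for Model S2 — Concept 3 by 8–7.
Concept 3–Drift: Concept 3 10–5.
Model V–Model S2: Model S2 8–7.
Model V vs Drift: Model V, 11–4.
Model S2–Drift: Drift 9–6.
No design is winless: Concept 3 beats Model S2; Model V beats Concept 3; Model S2 beats Model V; Drift beats Model S2. There is no Condorcet loser.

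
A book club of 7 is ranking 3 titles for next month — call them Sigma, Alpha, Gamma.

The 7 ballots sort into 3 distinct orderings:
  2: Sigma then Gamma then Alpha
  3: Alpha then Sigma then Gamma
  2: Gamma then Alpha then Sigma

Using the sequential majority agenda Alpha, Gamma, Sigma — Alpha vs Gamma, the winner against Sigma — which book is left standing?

Sigma

Round 1: Alpha vs Gamma — 3–4, Gamma advances.
Round 2: Gamma vs Sigma — 2–5, Sigma advances.
Sigma survives the agenda.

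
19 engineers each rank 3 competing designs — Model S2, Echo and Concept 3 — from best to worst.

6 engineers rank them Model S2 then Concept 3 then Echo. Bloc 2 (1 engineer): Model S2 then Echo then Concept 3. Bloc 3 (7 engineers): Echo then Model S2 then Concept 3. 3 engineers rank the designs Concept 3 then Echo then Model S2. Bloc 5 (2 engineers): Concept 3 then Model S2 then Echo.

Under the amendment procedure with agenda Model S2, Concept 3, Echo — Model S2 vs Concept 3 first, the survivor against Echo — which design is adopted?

Echo

Round 1: Model S2 vs Concept 3 — 14–5, Model S2 advances.
Round 2: Model S2 vs Echo — 9–10, Echo advances.
Echo survives the agenda.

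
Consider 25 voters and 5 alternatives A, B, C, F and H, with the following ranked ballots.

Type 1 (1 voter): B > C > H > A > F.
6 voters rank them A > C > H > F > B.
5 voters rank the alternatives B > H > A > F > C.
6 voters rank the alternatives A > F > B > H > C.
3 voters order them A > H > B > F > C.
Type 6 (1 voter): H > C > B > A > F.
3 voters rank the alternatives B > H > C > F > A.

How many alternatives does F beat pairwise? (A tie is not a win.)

1

F against each rival (25 voters):
F vs A: A, 22–3.
F–B: B 13–12.
F–C: F 14–11.
F vs H: F preferred on 6 ballots; H wins 19–6.
F beats C; loses to A, B, H — 1 pairwise win.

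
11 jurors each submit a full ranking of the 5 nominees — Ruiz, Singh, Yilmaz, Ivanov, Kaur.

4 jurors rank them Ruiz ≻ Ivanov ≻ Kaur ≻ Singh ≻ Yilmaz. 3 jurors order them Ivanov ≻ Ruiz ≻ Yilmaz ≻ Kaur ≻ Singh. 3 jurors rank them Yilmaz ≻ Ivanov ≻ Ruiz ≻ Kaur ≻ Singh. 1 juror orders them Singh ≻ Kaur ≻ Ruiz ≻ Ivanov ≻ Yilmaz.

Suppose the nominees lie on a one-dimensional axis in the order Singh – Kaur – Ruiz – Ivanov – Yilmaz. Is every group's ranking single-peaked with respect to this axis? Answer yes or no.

Axis positions: Singh=1, Kaur=2, Ruiz=3, Ivanov=4, Yilmaz=5.
Group 1 (peak Ruiz at position 3): ranking walks positions 3-4-2-1-5, expanding outward from the peak — single-peaked.
Group 2 (peak Ivanov at position 4): ranking walks positions 4-3-5-2-1, expanding outward from the peak — single-peaked.
Group 3 (peak Yilmaz at position 5): ranking walks positions 5-4-3-2-1, expanding outward from the peak — single-peaked.
Group 4 (peak Singh at position 1): ranking walks positions 1-2-3-4-5, expanding outward from the peak — single-peaked.
Every ranking is single-peaked on this axis.

yes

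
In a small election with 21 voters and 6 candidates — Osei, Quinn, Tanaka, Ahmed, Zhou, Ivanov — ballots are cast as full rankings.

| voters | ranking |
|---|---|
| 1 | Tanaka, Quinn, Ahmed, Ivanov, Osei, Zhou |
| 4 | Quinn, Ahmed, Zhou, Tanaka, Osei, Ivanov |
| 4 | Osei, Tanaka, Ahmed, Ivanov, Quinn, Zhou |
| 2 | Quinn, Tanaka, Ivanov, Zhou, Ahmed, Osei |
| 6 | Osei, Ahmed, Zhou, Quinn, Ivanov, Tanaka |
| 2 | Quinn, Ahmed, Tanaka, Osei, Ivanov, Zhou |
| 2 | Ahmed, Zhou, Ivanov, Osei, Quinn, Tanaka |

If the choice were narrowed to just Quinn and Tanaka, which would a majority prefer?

Quinn

Ballots ranking Quinn above Tanaka: 4 + 2 + 6 + 2 + 2 = 16.
Ballots ranking Tanaka above Quinn: 21 − 16 = 5.
Quinn wins the head-to-head 16–5.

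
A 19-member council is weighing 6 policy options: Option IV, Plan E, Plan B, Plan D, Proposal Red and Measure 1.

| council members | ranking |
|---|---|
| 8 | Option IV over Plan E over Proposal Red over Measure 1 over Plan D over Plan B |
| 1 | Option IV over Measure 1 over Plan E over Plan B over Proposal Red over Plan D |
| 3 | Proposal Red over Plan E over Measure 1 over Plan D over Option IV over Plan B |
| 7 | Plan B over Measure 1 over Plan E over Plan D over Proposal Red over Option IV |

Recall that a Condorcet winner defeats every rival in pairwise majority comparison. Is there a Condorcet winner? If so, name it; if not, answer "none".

Check each pair by majority over 19 ballots:
Option IV vs Plan E: 8+1 = 9 for Option IV, 10 for Plan E — Plan E by 10–9.
Option IV vs Plan B: 8+1+3 = 12 for Option IV, 7 for Plan B — Option IV by 12–7.
Option IV vs Plan D: Option IV preferred on 8+1 = 9 ballots; Plan D wins 10–9.
Option IV vs Proposal Red: 8+1 = 9 for Option IV, 10 for Proposal Red — Proposal Red by 10–9.
Option IV vs Measure 1: Option IV preferred on 8+1 = 9 ballots; Measure 1 wins 10–9.
Plan E vs Plan B: 12 to 7, Plan E.
Plan E vs Plan D: 19 to 0, Plan E.
Plan E vs Proposal Red: 8+1+7 = 16 for Plan E, 3 for Proposal Red — Plan E by 16–3.
Plan E vs Measure 1: Plan E is ranked higher on 8+3 = 11 ballots, Measure 1 on 8. Plan E wins 11–8.
Plan B vs Plan D: Plan B preferred on 1+7 = 8 ballots; Plan D wins 11–8.
Plan B vs Proposal Red: 8 to 11, Proposal Red.
Plan B vs Measure 1: 7 for Plan B, 12 for Measure 1 — Measure 1 by 12–7.
Plan D vs Proposal Red: Plan D is ranked higher on 7 ballots, Proposal Red on 12. Proposal Red wins 12–7.
Plan D vs Measure 1: 0 for Plan D, 19 for Measure 1 — Measure 1 by 19–0.
Proposal Red vs Measure 1: 11 to 8, Proposal Red.
Plan E wins every pairwise contest, so Plan E is the Condorcet winner.

Plan E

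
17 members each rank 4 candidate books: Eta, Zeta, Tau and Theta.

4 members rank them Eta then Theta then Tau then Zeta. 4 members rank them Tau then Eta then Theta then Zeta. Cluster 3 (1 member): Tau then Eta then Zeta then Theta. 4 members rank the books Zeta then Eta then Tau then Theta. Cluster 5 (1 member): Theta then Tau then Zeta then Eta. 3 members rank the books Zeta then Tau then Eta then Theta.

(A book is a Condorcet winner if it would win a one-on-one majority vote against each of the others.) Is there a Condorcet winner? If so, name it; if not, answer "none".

Pairwise majorities:
Eta vs Zeta: Eta wins 9–8.
Eta–Tau: Tau 9–8.
Eta–Theta: Eta 16–1.
Zeta–Tau: Tau 10–7.
Zeta vs Theta: Theta wins 9–8.
Tau vs Theta: Tau, 12–5.
Tau wins every pairwise contest, so Tau is the Condorcet winner.

Tau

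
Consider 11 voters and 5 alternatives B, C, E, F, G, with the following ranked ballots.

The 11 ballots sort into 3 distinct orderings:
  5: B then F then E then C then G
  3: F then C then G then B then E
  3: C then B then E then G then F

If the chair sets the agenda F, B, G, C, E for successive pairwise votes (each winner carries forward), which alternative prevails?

Round 1: F vs B — 3–8, B advances.
Round 2: B vs G — 8–3, B advances.
Round 3: B vs C — 5–6, C advances.
Round 4: C vs E — 6–5, C advances.
C survives the agenda.

C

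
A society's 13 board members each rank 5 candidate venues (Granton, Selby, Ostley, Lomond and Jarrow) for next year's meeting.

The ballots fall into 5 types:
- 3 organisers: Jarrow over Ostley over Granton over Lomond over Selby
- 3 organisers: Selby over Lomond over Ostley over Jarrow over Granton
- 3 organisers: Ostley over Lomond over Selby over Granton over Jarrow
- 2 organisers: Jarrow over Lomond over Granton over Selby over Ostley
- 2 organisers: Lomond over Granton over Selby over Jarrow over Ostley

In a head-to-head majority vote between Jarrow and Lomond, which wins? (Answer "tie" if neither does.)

Lomond

Ballots ranking Jarrow above Lomond: 3 + 2 = 5.
Ballots ranking Lomond above Jarrow: 13 − 5 = 8.
Lomond wins the head-to-head 8–5.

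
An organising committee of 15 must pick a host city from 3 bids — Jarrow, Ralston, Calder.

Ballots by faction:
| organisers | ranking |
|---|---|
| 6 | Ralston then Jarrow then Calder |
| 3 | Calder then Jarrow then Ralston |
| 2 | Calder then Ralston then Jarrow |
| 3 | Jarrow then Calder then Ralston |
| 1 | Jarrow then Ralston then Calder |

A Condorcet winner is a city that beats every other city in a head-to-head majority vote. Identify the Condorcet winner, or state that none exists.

none

Head-to-head results (15 organisers):
Jarrow vs Ralston: 3+3+1 = 7 for Jarrow, 8 for Ralston — Ralston by 8–7.
Jarrow vs Calder: Jarrow wins 10–5.
Ralston vs Calder: 7 to 8, Calder.
No city is unbeaten: Jarrow loses to Ralston; Ralston loses to Calder; Calder loses to Jarrow. In particular Jarrow → Calder → Ralston → Jarrow is a majority cycle — no Condorcet winner exists.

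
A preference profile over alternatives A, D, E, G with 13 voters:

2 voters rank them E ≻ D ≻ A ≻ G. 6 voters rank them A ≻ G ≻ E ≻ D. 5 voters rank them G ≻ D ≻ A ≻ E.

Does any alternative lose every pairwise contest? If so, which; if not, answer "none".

none

Pairwise majorities:
A vs D: 6 to 7, D.
A vs E: 6+5 = 11 for A, 2 for E — A by 11–2.
A vs G: A preferred on 2+6 = 8 ballots; A wins 8–5.
D–E: E 8–5.
D vs G: G wins 11–2.
E vs G: E preferred on 2 ballots; G wins 11–2.
Every alternative wins at least one matchup (A beats E; D beats A; E beats D; G beats D), so there is no Condorcet loser.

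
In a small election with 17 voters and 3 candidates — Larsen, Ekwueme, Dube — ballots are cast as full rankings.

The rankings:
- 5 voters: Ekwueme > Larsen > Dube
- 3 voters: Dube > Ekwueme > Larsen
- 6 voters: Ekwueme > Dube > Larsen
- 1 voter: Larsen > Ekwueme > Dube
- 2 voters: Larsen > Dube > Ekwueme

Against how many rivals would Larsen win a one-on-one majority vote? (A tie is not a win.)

0

Larsen against each rival (17 voters):
Larsen vs Ekwueme: Larsen preferred on 1+2 = 3 ballots; Ekwueme wins 14–3.
Larsen vs Dube: Dube wins 9–8.
Larsen beats no one; loses to Ekwueme, Dube — 0 pairwise wins.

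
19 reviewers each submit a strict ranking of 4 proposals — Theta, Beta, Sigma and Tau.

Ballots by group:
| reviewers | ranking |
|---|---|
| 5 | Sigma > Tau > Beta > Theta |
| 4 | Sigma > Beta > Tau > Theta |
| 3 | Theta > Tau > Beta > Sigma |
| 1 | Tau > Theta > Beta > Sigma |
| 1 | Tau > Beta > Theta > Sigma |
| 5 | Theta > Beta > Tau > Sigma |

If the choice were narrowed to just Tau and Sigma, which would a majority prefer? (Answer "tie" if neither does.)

Tau

Ballots ranking Tau above Sigma: 3 + 1 + 1 + 5 = 10.
Ballots ranking Sigma above Tau: 19 − 10 = 9.
Tau wins the head-to-head 10–9.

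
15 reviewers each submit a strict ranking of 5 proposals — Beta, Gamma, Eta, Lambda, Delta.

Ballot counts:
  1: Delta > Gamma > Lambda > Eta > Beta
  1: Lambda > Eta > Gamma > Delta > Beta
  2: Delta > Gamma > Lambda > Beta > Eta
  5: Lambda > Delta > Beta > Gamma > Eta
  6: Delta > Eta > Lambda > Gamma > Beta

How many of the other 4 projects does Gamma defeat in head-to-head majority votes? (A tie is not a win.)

Gamma against each rival (15 reviewers):
Gamma vs Beta: 10 to 5, Gamma.
Gamma vs Eta: 8 to 7, Gamma.
Gamma vs Lambda: Gamma preferred on 1+2 = 3 ballots; Lambda wins 12–3.
Gamma vs Delta: 1 to 14, Delta.
Gamma beats Beta, Eta; loses to Lambda, Delta — 2 pairwise wins.

2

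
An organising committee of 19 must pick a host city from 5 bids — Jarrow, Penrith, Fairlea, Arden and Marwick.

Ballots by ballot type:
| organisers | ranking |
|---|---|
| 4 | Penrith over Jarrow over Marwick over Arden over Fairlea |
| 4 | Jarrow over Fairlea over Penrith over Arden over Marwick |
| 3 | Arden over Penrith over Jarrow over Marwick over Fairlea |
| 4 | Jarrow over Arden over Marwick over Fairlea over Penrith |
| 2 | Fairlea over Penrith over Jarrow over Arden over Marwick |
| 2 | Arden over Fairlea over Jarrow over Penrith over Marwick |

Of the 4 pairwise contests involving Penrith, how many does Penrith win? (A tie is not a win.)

2

Penrith against each rival (19 organisers):
Penrith vs Jarrow: 9 to 10, Jarrow.
Penrith–Fairlea: Fairlea 12–7.
Penrith vs Arden: 4+4+2 = 10 for Penrith, 9 for Arden — Penrith by 10–9.
Penrith vs Marwick: Penrith wins 15–4.
Penrith beats Arden, Marwick; loses to Jarrow, Fairlea — 2 pairwise wins.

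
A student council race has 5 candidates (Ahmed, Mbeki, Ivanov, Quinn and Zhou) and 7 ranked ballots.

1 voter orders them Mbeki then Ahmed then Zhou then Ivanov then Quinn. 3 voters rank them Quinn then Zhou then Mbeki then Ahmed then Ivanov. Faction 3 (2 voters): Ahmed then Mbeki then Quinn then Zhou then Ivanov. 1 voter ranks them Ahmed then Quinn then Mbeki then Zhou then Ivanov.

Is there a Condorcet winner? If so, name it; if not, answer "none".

none

Head-to-head results (7 voters):
Ahmed–Mbeki: Mbeki 4–3.
Ahmed vs Ivanov: Ahmed wins 7–0.
Ahmed–Quinn: Ahmed 4–3.
Ahmed vs Zhou: 4 to 3, Ahmed.
Mbeki vs Ivanov: Mbeki, 7–0.
Mbeki vs Quinn: Quinn wins 4–3.
Mbeki vs Zhou: Mbeki is ranked higher on 1+2+1 = 4 ballots, Zhou on 3. Mbeki wins 4–3.
Ivanov vs Quinn: 1 for Ivanov, 6 for Quinn — Quinn by 6–1.
Ivanov vs Zhou: Zhou wins 7–0.
Quinn vs Zhou: Quinn, 6–1.
No candidate is unbeaten: Ahmed loses to Mbeki; Mbeki loses to Quinn; Ivanov loses to Ahmed; Quinn loses to Ahmed; Zhou loses to Ahmed. In particular Ahmed beats Quinn beats Mbeki beats Ahmed is a majority cycle — no Condorcet winner exists.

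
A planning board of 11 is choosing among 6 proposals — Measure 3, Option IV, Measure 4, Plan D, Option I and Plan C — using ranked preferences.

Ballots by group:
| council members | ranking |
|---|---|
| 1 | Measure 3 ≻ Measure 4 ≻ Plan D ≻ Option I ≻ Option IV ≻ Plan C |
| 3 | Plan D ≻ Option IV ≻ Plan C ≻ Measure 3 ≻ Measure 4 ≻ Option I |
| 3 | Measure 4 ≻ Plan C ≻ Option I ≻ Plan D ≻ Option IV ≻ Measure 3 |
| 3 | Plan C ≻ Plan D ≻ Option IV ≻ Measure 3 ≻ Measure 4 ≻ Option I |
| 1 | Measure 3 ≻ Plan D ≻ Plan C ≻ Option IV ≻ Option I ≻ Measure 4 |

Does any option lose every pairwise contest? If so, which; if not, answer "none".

Option I

Head-to-head results (11 council members):
Measure 3 vs Option IV: Option IV, 9–2.
Measure 3 vs Measure 4: Measure 3 wins 8–3.
Measure 3 vs Plan D: Plan D wins 9–2.
Measure 3 vs Option I: 1+3+3+1 = 8 for Measure 3, 3 for Option I — Measure 3 by 8–3.
Measure 3 vs Plan C: Plan C, 9–2.
Option IV vs Measure 4: 3+3+1 = 7 for Option IV, 4 for Measure 4 — Option IV by 7–4.
Option IV vs Plan D: Plan D, 11–0.
Option IV vs Option I: Option IV is ranked higher on 3+3+1 = 7 ballots, Option I on 4. Option IV wins 7–4.
Option IV vs Plan C: 4 to 7, Plan C.
Measure 4 vs Plan D: Plan D, 7–4.
Measure 4 vs Option I: 1+3+3+3 = 10 for Measure 4, 1 for Option I — Measure 4 by 10–1.
Measure 4 vs Plan C: Measure 4 is ranked higher on 1+3 = 4 ballots, Plan C on 7. Plan C wins 7–4.
Plan D vs Option I: Plan D preferred on 1+3+3+1 = 8 ballots; Plan D wins 8–3.
Plan D vs Plan C: 1+3+1 = 5 for Plan D, 6 for Plan C — Plan C by 6–5.
Option I vs Plan C: 1 for Option I, 10 for Plan C — Plan C by 10–1.
Option I is beaten in every head-to-head and is the Condorcet loser.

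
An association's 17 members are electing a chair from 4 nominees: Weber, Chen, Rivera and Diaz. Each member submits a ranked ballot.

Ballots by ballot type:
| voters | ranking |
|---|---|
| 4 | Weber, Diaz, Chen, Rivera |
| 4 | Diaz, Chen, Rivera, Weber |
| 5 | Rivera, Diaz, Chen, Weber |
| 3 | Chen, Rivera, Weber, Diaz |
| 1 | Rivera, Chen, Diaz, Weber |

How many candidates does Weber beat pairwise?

0

Weber against each rival (17 voters):
Weber–Chen: Chen 13–4.
Weber–Rivera: Rivera 13–4.
Weber vs Diaz: Diaz, 10–7.
Weber beats no one; loses to Chen, Rivera, Diaz — 0 pairwise wins.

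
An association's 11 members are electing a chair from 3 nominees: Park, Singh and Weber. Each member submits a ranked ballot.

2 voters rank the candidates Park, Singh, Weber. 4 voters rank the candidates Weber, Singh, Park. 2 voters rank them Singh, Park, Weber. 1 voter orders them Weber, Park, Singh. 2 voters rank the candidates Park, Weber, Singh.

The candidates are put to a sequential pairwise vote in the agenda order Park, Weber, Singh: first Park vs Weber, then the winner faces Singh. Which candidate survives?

Round 1: Park vs Weber — 6–5, Park advances.
Round 2: Park vs Singh — 5–6, Singh advances.
Singh survives the agenda.

Singh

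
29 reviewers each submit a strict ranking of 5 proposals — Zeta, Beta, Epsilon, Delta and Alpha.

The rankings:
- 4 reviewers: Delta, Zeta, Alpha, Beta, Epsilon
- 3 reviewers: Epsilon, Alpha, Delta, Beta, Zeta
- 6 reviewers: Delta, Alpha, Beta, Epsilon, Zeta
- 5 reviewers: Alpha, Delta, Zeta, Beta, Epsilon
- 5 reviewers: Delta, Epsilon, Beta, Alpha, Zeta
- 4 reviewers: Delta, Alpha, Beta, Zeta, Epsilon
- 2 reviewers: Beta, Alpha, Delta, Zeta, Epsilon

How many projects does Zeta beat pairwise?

1

Zeta against each rival (29 reviewers):
Zeta vs Beta: 9 to 20, Beta.
Zeta–Epsilon: Zeta 15–14.
Zeta vs Delta: 0 to 29, Delta.
Zeta vs Alpha: Alpha, 25–4.
Zeta beats Epsilon; loses to Beta, Delta, Alpha — 1 pairwise win.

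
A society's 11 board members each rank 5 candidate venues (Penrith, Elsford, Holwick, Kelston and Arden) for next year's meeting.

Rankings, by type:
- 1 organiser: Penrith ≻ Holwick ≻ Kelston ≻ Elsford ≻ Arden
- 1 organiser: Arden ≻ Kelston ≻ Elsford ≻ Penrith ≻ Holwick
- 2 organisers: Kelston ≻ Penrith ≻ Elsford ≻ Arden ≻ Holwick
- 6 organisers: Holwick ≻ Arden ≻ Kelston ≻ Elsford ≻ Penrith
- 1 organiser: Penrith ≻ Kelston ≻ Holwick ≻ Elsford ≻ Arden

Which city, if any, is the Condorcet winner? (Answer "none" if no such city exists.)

Head-to-head results (11 organisers):
Penrith–Elsford: Elsford 7–4.
Penrith–Holwick: Holwick 6–5.
Penrith–Kelston: Kelston 9–2.
Penrith vs Arden: Arden wins 7–4.
Elsford vs Holwick: Holwick wins 8–3.
Elsford vs Kelston: Kelston wins 11–0.
Elsford–Arden: Arden 7–4.
Holwick–Kelston: Holwick 7–4.
Holwick–Arden: Holwick 8–3.
Kelston vs Arden: Arden wins 7–4.
Holwick defeats every rival head-to-head and is the Condorcet winner.

Holwick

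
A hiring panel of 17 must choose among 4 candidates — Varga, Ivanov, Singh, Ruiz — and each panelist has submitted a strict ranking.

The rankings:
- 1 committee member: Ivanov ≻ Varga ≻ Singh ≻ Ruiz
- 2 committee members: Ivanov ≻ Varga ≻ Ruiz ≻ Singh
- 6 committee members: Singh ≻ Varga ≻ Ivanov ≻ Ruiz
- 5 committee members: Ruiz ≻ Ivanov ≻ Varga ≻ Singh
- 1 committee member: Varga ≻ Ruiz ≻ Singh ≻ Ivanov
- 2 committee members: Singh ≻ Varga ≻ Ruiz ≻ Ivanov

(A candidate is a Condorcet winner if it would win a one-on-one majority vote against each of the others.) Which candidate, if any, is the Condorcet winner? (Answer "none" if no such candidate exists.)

Varga

Check each pair by majority over 17 ballots:
Varga vs Ivanov: Varga, 9–8.
Varga vs Singh: 1+2+5+1 = 9 for Varga, 8 for Singh — Varga by 9–8.
Varga vs Ruiz: Varga wins 12–5.
Ivanov vs Singh: Ivanov is ranked higher on 1+2+5 = 8 ballots, Singh on 9. Singh wins 9–8.
Ivanov vs Ruiz: Ivanov is ranked higher on 1+2+6 = 9 ballots, Ruiz on 8. Ivanov wins 9–8.
Singh vs Ruiz: 9 to 8, Singh.
Varga beats each of Ivanov, Singh, Ruiz — Varga is the Condorcet winner.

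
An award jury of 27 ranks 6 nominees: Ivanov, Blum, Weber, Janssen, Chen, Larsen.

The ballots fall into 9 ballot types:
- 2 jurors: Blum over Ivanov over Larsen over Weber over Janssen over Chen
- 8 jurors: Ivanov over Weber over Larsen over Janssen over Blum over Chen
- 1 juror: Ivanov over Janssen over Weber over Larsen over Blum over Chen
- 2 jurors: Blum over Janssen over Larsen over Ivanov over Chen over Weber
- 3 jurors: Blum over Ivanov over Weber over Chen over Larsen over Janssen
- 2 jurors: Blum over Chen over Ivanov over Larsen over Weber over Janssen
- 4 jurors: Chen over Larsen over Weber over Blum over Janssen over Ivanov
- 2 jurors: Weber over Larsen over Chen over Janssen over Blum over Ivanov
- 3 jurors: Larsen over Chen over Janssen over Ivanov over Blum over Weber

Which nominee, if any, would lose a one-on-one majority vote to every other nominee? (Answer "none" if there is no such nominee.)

Head-to-head results (27 jurors):
Ivanov vs Blum: 12 to 15, Blum.
Ivanov vs Weber: Ivanov, 21–6.
Ivanov–Janssen: Ivanov 16–11.
Ivanov–Chen: Ivanov 16–11.
Ivanov vs Larsen: 16 to 11, Ivanov.
Blum vs Weber: Weber wins 15–12.
Blum vs Janssen: Blum preferred on 2+2+3+2+4 = 13 ballots; Janssen wins 14–13.
Blum vs Chen: Blum, 18–9.
Blum vs Larsen: Larsen, 18–9.
Weber vs Janssen: 21 to 6, Weber.
Weber vs Chen: Weber, 16–11.
Weber–Larsen: Weber 14–13.
Janssen vs Chen: 13 to 14, Chen.
Janssen–Larsen: Larsen 24–3.
Chen vs Larsen: Chen is ranked higher on 3+2+4 = 9 ballots, Larsen on 18. Larsen wins 18–9.
Every nominee wins at least one matchup (Ivanov beats Weber; Blum beats Ivanov; Weber beats Blum; Janssen beats Blum; Chen beats Janssen; Larsen beats Blum), so there is no Condorcet loser.

none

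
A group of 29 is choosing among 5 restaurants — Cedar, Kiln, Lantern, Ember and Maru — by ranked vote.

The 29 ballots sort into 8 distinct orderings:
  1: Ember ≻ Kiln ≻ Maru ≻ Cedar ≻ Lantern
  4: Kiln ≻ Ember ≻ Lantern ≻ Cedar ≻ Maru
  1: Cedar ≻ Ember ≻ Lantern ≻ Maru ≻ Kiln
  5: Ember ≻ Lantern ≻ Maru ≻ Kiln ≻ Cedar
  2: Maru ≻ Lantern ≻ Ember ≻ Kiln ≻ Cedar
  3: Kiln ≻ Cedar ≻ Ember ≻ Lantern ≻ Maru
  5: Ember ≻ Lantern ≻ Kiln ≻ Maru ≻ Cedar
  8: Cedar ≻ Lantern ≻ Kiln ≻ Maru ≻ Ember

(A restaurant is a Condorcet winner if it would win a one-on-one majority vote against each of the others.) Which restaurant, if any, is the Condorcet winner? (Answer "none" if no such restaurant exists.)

none

Pairwise majorities:
Cedar vs Kiln: Cedar is ranked higher on 1+8 = 9 ballots, Kiln on 20. Kiln wins 20–9.
Cedar vs Lantern: Cedar is ranked higher on 1+1+3+8 = 13 ballots, Lantern on 16. Lantern wins 16–13.
Cedar vs Ember: 12 to 17, Ember.
Cedar vs Maru: 16 to 13, Cedar.
Kiln vs Lantern: Kiln is ranked higher on 1+4+3 = 8 ballots, Lantern on 21. Lantern wins 21–8.
Kiln vs Ember: Kiln preferred on 4+3+8 = 15 ballots; Kiln wins 15–14.
Kiln vs Maru: Kiln is ranked higher on 1+4+3+5+8 = 21 ballots, Maru on 8. Kiln wins 21–8.
Lantern vs Ember: Lantern is ranked higher on 2+8 = 10 ballots, Ember on 19. Ember wins 19–10.
Lantern vs Maru: Lantern preferred on 4+1+5+3+5+8 = 26 ballots; Lantern wins 26–3.
Ember vs Maru: 19 to 10, Ember.
No restaurant is unbeaten: Cedar loses to Kiln; Kiln loses to Lantern; Lantern loses to Ember; Ember loses to Kiln; Maru loses to Cedar. In particular Kiln → Ember → Lantern → Kiln is a majority cycle — no Condorcet winner exists.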